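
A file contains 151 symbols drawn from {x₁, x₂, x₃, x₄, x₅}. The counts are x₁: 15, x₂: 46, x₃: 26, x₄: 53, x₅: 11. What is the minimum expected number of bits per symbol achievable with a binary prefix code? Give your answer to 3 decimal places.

2.166 bits/symbol

Probabilities are the counts divided by 151.
Repeatedly combine the two least-probable nodes; the expected code length is the sum of the merged weights.
merge 11/151 + 15/151 → 26/151
merge 26/151 + 26/151 → 52/151
merge 46/151 + 52/151 → 98/151
merge 53/151 + 98/151 → 1
L = 26/151 + 52/151 + 98/151 + 1 = 327/151 ≈ 2.166 bits/symbol.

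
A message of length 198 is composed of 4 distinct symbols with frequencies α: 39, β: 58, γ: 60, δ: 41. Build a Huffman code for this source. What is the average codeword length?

Probabilities are the counts divided by 198.
Repeatedly combine the two least-probable nodes; the expected code length is the sum of the merged weights.
merge 13/66 + 41/198 → 40/99
merge 29/99 + 10/33 → 59/99
merge 40/99 + 59/99 → 1
L = 40/99 + 59/99 + 1 = 2 bits/symbol.

2 bits/symbol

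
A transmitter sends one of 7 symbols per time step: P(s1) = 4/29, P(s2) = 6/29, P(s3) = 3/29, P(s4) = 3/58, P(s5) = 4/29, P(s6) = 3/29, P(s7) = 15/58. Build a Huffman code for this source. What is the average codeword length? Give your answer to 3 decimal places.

Repeatedly combine the two least-probable nodes; the expected code length is the sum of the merged weights.
merge 3/58 + 3/29 → 9/58
merge 3/29 + 4/29 → 7/29
merge 4/29 + 9/58 → 17/58
merge 6/29 + 7/29 → 13/29
merge 15/58 + 17/58 → 16/29
merge 13/29 + 16/29 → 1
L = 9/58 + 7/29 + 17/58 + 13/29 + 16/29 + 1 = 78/29 ≈ 2.690 bits/symbol.

2.690 bits/symbol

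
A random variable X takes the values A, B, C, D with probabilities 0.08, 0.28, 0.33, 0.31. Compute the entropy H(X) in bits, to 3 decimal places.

H = −Σ pᵢ log₂ pᵢ.
−0.08·log₂(0.08) = 0.2915
−0.28·log₂(0.28) = 0.5142
−0.33·log₂(0.33) = 0.5278
−0.31·log₂(0.31) = 0.5238
Sum ≈ 1.8573 → 1.857 bits.

1.857 bits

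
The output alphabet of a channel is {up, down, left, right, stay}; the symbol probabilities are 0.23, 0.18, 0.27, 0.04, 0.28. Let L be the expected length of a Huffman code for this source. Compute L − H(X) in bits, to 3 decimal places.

0.077 bits

Entropy H = −Σ p log₂ p ≈ 2.1430 bits.
Huffman merges: 1/25+9/50→11/50; 11/50+23/100→9/20; 27/100+7/25→11/20; 9/20+11/20→1. L = 111/50 ≈ 2.2200.
L − H = 2.2200 − 2.1430 = 0.077 bits.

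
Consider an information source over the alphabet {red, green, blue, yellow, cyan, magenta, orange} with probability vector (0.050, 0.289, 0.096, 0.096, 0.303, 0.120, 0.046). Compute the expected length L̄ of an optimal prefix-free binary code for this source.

2.504 bits/symbol

Repeatedly combine the two least-probable nodes; the expected code length is the sum of the merged weights.
merge 23/500 + 1/20 → 12/125
merge 12/125 + 12/125 → 24/125
merge 12/125 + 3/25 → 27/125
merge 24/125 + 27/125 → 51/125
merge 289/1000 + 303/1000 → 74/125
merge 51/125 + 74/125 → 1
L = 12/125 + 24/125 + 27/125 + 51/125 + 74/125 + 1 = 313/125 = 2.504 bits/symbol.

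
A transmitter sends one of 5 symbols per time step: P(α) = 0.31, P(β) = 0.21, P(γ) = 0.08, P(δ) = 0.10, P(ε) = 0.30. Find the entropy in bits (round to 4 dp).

2.1414 bits

H = −Σ pᵢ log₂ pᵢ.
−0.31·log₂(0.31) = 0.5238
−0.21·log₂(0.21) = 0.4728
−0.08·log₂(0.08) = 0.2915
−0.10·log₂(0.10) = 0.3322
−0.30·log₂(0.30) = 0.5211
Sum ≈ 2.1414 → 2.1414 bits.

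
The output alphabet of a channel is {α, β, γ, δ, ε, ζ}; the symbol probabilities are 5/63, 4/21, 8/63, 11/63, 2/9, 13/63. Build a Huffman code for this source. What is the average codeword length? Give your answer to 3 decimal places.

2.571 bits/symbol

Repeatedly combine the two least-probable nodes; the expected code length is the sum of the merged weights.
merge 5/63 + 8/63 → 13/63
merge 11/63 + 4/21 → 23/63
merge 13/63 + 13/63 → 26/63
merge 2/9 + 23/63 → 37/63
merge 26/63 + 37/63 → 1
L = 13/63 + 23/63 + 26/63 + 37/63 + 1 = 18/7 ≈ 2.571 bits/symbol.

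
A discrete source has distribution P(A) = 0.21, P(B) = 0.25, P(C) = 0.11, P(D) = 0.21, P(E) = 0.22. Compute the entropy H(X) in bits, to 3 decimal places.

2.277 bits

H = −Σ pᵢ log₂ pᵢ.
−0.21·log₂(0.21) = 0.4728
−0.25·log₂(0.25) = 0.5000
−0.11·log₂(0.11) = 0.3503
−0.21·log₂(0.21) = 0.4728
−0.22·log₂(0.22) = 0.4806
Sum ≈ 2.2765 → 2.277 bits.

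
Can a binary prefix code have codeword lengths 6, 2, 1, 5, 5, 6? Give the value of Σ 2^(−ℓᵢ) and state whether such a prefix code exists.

With common denominator 2^6 = 64: Σ 2^(−ℓᵢ) = 1/64 + 16/64 + 32/64 + 2/64 + 2/64 + 1/64 = 54/64 = 0.84375.
Kraft's inequality requires Σ ≤ 1; here Σ = 0.84375 ≤ 1, so such a prefix code exists.

0.84375; yes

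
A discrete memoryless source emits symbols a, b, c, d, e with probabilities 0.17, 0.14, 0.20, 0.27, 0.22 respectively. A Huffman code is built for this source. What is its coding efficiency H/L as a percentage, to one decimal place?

99.0%

Entropy H = −Σ p log₂ p ≈ 2.2867 bits.
Huffman merges: 7/50+17/100→31/100; 1/5+11/50→21/50; 27/100+31/100→29/50; 21/50+29/50→1. L = 231/100 ≈ 2.3100.
Efficiency = H/L = 2.2867/2.3100 = 99.0%.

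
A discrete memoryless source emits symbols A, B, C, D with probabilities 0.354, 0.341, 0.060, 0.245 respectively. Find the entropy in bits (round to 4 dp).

H = −Σ pᵢ log₂ pᵢ.
−0.354·log₂(0.354) = 0.5304
−0.341·log₂(0.341) = 0.5293
−0.060·log₂(0.060) = 0.2435
−0.245·log₂(0.245) = 0.4971
Sum ≈ 1.8003 → 1.8003 bits.

1.8003 bits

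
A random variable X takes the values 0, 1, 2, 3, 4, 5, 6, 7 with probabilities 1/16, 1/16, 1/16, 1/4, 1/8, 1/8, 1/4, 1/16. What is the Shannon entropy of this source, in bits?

2.75 bits

Each probability is a power of 1/2, so log₂(1/p) is an integer.
H = Σ p·log₂(1/p) = 1/16·4 + 1/16·4 + 1/16·4 + 1/4·2 + 1/8·3 + 1/8·3 + 1/4·2 + 1/16·4 = 2.75 bits.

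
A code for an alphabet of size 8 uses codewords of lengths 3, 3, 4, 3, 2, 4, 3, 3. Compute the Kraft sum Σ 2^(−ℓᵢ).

1

With common denominator 2^4 = 16: Σ 2^(−ℓᵢ) = 2/16 + 2/16 + 1/16 + 2/16 + 4/16 + 1/16 + 2/16 + 2/16 = 16/16 = 1.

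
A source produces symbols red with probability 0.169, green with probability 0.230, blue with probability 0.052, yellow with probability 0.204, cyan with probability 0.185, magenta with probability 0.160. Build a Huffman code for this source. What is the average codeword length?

2.566 bits/symbol

Repeatedly combine the two least-probable nodes; the expected code length is the sum of the merged weights.
merge 13/250 + 4/25 → 53/250
merge 169/1000 + 37/200 → 177/500
merge 51/250 + 53/250 → 52/125
merge 23/100 + 177/500 → 73/125
merge 52/125 + 73/125 → 1
L = 53/250 + 177/500 + 52/125 + 73/125 + 1 = 1283/500 = 2.566 bits/symbol.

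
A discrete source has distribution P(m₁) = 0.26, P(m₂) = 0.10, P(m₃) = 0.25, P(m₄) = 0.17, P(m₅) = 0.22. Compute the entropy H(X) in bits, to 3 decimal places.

2.253 bits

H = −Σ pᵢ log₂ pᵢ.
−0.26·log₂(0.26) = 0.5053
−0.10·log₂(0.10) = 0.3322
−0.25·log₂(0.25) = 0.5000
−0.17·log₂(0.17) = 0.4346
−0.22·log₂(0.22) = 0.4806
Sum ≈ 2.2526 → 2.253 bits.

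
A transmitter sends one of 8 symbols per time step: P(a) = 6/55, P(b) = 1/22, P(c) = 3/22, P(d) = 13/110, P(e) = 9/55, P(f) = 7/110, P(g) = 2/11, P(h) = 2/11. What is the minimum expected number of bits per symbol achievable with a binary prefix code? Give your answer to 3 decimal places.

2.927 bits/symbol

Repeatedly combine the two least-probable nodes; the expected code length is the sum of the merged weights.
merge 1/22 + 7/110 → 6/55
merge 6/55 + 6/55 → 12/55
merge 13/110 + 3/22 → 14/55
merge 9/55 + 2/11 → 19/55
merge 2/11 + 12/55 → 2/5
merge 14/55 + 19/55 → 3/5
merge 2/5 + 3/5 → 1
L = 6/55 + 12/55 + 14/55 + 19/55 + 2/5 + 3/5 + 1 = 161/55 ≈ 2.927 bits/symbol.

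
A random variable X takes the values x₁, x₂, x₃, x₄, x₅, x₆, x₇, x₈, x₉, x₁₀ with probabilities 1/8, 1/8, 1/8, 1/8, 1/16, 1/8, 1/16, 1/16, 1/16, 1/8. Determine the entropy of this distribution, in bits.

Each probability is a power of 1/2, so log₂(1/p) is an integer.
H = Σ p·log₂(1/p) = 1/8·3 + 1/8·3 + 1/8·3 + 1/8·3 + 1/16·4 + 1/8·3 + 1/16·4 + 1/16·4 + 1/16·4 + 1/8·3 = 3.25 bits.

3.25 bits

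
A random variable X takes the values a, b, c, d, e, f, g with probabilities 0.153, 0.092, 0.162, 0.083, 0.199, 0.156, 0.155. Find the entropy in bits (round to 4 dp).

2.7530 bits

H = −Σ pᵢ log₂ pᵢ.
−0.153·log₂(0.153) = 0.4144
−0.092·log₂(0.092) = 0.3167
−0.162·log₂(0.162) = 0.4254
−0.083·log₂(0.083) = 0.2980
−0.199·log₂(0.199) = 0.4635
−0.156·log₂(0.156) = 0.4181
−0.155·log₂(0.155) = 0.4169
Sum ≈ 2.7530 → 2.7530 bits.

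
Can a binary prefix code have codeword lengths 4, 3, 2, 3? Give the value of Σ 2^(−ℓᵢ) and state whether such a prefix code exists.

With common denominator 2^4 = 16: Σ 2^(−ℓᵢ) = 1/16 + 2/16 + 4/16 + 2/16 = 9/16 = 0.5625.
Kraft's inequality requires Σ ≤ 1; here Σ = 0.5625 ≤ 1, so such a prefix code exists.

0.5625; yes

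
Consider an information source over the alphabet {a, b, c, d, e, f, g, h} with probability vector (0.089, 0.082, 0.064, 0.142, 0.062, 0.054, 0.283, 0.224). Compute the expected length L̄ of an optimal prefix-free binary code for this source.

2.755 bits/symbol

Repeatedly combine the two least-probable nodes; the expected code length is the sum of the merged weights.
merge 27/500 + 31/500 → 29/250
merge 8/125 + 41/500 → 73/500
merge 89/1000 + 29/250 → 41/200
merge 71/500 + 73/500 → 36/125
merge 41/200 + 28/125 → 429/1000
merge 283/1000 + 36/125 → 571/1000
merge 429/1000 + 571/1000 → 1
L = 29/250 + 73/500 + 41/200 + 36/125 + 429/1000 + 571/1000 + 1 = 551/200 = 2.755 bits/symbol.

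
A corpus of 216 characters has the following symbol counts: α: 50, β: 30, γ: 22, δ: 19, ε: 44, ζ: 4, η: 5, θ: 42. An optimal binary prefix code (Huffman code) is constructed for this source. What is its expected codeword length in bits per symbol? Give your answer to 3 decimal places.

Probabilities are the counts divided by 216.
Repeatedly combine the two least-probable nodes; the expected code length is the sum of the merged weights.
merge 1/54 + 5/216 → 1/24
merge 1/24 + 19/216 → 7/54
merge 11/108 + 7/54 → 25/108
merge 5/36 + 7/36 → 1/3
merge 11/54 + 25/108 → 47/108
merge 25/108 + 1/3 → 61/108
merge 47/108 + 61/108 → 1
L = 1/24 + 7/54 + 25/108 + 1/3 + 47/108 + 61/108 + 1 = 197/72 ≈ 2.736 bits/symbol.

2.736 bits/symbol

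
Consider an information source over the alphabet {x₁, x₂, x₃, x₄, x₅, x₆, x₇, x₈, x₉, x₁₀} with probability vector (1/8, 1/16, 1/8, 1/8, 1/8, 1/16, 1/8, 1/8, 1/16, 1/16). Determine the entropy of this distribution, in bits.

Each probability is a power of 1/2, so log₂(1/p) is an integer.
H = Σ p·log₂(1/p) = 1/8·3 + 1/16·4 + 1/8·3 + 1/8·3 + 1/8·3 + 1/16·4 + 1/8·3 + 1/8·3 + 1/16·4 + 1/16·4 = 3.25 bits.

3.25 bits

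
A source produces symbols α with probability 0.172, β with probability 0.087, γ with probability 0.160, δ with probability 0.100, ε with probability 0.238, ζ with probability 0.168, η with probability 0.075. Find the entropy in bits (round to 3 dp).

2.704 bits

H = −Σ pᵢ log₂ pᵢ.
−0.172·log₂(0.172) = 0.4368
−0.087·log₂(0.087) = 0.3065
−0.160·log₂(0.160) = 0.4230
−0.100·log₂(0.100) = 0.3322
−0.238·log₂(0.238) = 0.4929
−0.168·log₂(0.168) = 0.4323
−0.075·log₂(0.075) = 0.2803
Sum ≈ 2.7040 → 2.704 bits.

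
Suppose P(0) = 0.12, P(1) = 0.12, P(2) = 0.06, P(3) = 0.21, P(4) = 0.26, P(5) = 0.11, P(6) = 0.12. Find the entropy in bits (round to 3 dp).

2.673 bits

H = −Σ pᵢ log₂ pᵢ.
−0.12·log₂(0.12) = 0.3671
−0.12·log₂(0.12) = 0.3671
−0.06·log₂(0.06) = 0.2435
−0.21·log₂(0.21) = 0.4728
−0.26·log₂(0.26) = 0.5053
−0.11·log₂(0.11) = 0.3503
−0.12·log₂(0.12) = 0.3671
Sum ≈ 2.6731 → 2.673 bits.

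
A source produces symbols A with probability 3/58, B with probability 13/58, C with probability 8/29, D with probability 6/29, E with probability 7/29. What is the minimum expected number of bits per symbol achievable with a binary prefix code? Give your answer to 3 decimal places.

2.259 bits/symbol

Repeatedly combine the two least-probable nodes; the expected code length is the sum of the merged weights.
merge 3/58 + 6/29 → 15/58
merge 13/58 + 7/29 → 27/58
merge 15/58 + 8/29 → 31/58
merge 27/58 + 31/58 → 1
L = 15/58 + 27/58 + 31/58 + 1 = 131/58 ≈ 2.259 bits/symbol.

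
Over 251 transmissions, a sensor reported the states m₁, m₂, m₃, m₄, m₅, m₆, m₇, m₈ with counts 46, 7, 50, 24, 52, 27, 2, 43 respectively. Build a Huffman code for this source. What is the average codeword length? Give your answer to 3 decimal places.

Probabilities are the counts divided by 251.
Repeatedly combine the two least-probable nodes; the expected code length is the sum of the merged weights.
merge 2/251 + 7/251 → 9/251
merge 9/251 + 24/251 → 33/251
merge 27/251 + 33/251 → 60/251
merge 43/251 + 46/251 → 89/251
merge 50/251 + 52/251 → 102/251
merge 60/251 + 89/251 → 149/251
merge 102/251 + 149/251 → 1
L = 9/251 + 33/251 + 60/251 + 89/251 + 102/251 + 149/251 + 1 = 693/251 ≈ 2.761 bits/symbol.

2.761 bits/symbol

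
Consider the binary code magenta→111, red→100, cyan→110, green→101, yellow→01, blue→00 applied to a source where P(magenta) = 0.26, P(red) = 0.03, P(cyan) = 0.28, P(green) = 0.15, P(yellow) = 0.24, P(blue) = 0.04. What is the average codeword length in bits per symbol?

L̄ = Σ pᵢ·ℓᵢ = 0.26·3 + 0.03·3 + 0.28·3 + 0.15·3 + 0.24·2 + 0.04·2 = 2.72 bits/symbol.

2.72 bits/symbol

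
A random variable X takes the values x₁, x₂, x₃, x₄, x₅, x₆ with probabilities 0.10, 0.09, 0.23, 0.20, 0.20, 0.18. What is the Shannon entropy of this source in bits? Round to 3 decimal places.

2.507 bits

H = −Σ pᵢ log₂ pᵢ.
−0.10·log₂(0.10) = 0.3322
−0.09·log₂(0.09) = 0.3127
−0.23·log₂(0.23) = 0.4877
−0.20·log₂(0.20) = 0.4644
−0.20·log₂(0.20) = 0.4644
−0.18·log₂(0.18) = 0.4453
Sum ≈ 2.5066 → 2.507 bits.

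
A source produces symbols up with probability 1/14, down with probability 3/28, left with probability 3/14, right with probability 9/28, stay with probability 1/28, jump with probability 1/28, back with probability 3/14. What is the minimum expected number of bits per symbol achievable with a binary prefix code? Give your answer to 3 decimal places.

Repeatedly combine the two least-probable nodes; the expected code length is the sum of the merged weights.
merge 1/28 + 1/28 → 1/14
merge 1/14 + 1/14 → 1/7
merge 3/28 + 1/7 → 1/4
merge 3/14 + 3/14 → 3/7
merge 1/4 + 9/28 → 4/7
merge 3/7 + 4/7 → 1
L = 1/14 + 1/7 + 1/4 + 3/7 + 4/7 + 1 = 69/28 ≈ 2.464 bits/symbol.

2.464 bits/symbol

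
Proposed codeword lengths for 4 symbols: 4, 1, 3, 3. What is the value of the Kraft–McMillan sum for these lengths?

0.8125

With common denominator 2^4 = 16: Σ 2^(−ℓᵢ) = 1/16 + 8/16 + 2/16 + 2/16 = 13/16 = 0.8125.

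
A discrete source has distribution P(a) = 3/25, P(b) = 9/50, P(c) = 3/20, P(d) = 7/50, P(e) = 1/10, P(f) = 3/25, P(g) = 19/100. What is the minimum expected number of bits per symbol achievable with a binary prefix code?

2.81 bits/symbol

Repeatedly combine the two least-probable nodes; the expected code length is the sum of the merged weights.
merge 1/10 + 3/25 → 11/50
merge 3/25 + 7/50 → 13/50
merge 3/20 + 9/50 → 33/100
merge 19/100 + 11/50 → 41/100
merge 13/50 + 33/100 → 59/100
merge 41/100 + 59/100 → 1
L = 11/50 + 13/50 + 33/100 + 41/100 + 59/100 + 1 = 281/100 = 2.81 bits/symbol.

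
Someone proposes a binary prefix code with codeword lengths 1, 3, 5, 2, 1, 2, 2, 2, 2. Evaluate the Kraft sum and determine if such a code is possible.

2.40625; no

With common denominator 2^5 = 32: Σ 2^(−ℓᵢ) = 16/32 + 4/32 + 1/32 + 8/32 + 16/32 + 8/32 + 8/32 + 8/32 + 8/32 = 77/32 = 2.40625.
Kraft's inequality requires Σ ≤ 1; here Σ = 2.40625 > 1, so no such prefix code exists.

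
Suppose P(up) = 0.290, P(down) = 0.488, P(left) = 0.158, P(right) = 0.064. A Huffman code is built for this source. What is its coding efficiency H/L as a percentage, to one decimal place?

97.9%

Entropy H = −Σ p log₂ p ≈ 1.6974 bits.
Huffman merges: 8/125+79/500→111/500; 111/500+29/100→64/125; 61/125+64/125→1. L = 867/500 ≈ 1.7340.
Efficiency = H/L = 1.6974/1.7340 = 97.9%.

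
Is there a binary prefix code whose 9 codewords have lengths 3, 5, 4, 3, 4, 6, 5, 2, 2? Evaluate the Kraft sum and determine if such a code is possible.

With common denominator 2^6 = 64: Σ 2^(−ℓᵢ) = 8/64 + 2/64 + 4/64 + 8/64 + 4/64 + 1/64 + 2/64 + 16/64 + 16/64 = 61/64 = 0.953125.
Kraft's inequality requires Σ ≤ 1; here Σ = 0.953125 ≤ 1, so such a prefix code exists.

0.953125; yes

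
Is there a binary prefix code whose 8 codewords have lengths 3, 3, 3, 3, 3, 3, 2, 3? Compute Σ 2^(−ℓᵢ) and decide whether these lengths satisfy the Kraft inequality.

With common denominator 2^3 = 8: Σ 2^(−ℓᵢ) = 1/8 + 1/8 + 1/8 + 1/8 + 1/8 + 1/8 + 2/8 + 1/8 = 9/8 = 1.125.
Kraft's inequality requires Σ ≤ 1; here Σ = 1.125 > 1, so no such prefix code exists.

1.125; no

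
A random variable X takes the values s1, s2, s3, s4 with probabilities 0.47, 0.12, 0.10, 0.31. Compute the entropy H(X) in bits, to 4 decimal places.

1.7350 bits

H = −Σ pᵢ log₂ pᵢ.
−0.47·log₂(0.47) = 0.5120
−0.12·log₂(0.12) = 0.3671
−0.10·log₂(0.10) = 0.3322
−0.31·log₂(0.31) = 0.5238
Sum ≈ 1.7350 → 1.7350 bits.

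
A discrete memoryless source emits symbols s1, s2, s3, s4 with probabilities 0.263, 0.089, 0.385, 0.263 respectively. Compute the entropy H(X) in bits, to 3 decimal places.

H = −Σ pᵢ log₂ pᵢ.
−0.263·log₂(0.263) = 0.5068
−0.089·log₂(0.089) = 0.3106
−0.385·log₂(0.385) = 0.5302
−0.263·log₂(0.263) = 0.5068
Sum ≈ 1.8543 → 1.854 bits.

1.854 bits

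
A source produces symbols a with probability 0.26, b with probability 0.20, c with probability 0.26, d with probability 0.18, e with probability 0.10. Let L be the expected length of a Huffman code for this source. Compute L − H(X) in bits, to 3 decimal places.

0.028 bits

Entropy H = −Σ p log₂ p ≈ 2.2525 bits.
Huffman merges: 1/10+9/50→7/25; 1/5+13/50→23/50; 13/50+7/25→27/50; 23/50+27/50→1. L = 57/25 ≈ 2.2800.
L − H = 2.2800 − 2.2525 = 0.028 bits.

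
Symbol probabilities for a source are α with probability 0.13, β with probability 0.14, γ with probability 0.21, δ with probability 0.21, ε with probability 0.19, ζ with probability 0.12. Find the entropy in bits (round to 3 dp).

H = −Σ pᵢ log₂ pᵢ.
−0.13·log₂(0.13) = 0.3826
−0.14·log₂(0.14) = 0.3971
−0.21·log₂(0.21) = 0.4728
−0.21·log₂(0.21) = 0.4728
−0.19·log₂(0.19) = 0.4552
−0.12·log₂(0.12) = 0.3671
Sum ≈ 2.5477 → 2.548 bits.

2.548 bits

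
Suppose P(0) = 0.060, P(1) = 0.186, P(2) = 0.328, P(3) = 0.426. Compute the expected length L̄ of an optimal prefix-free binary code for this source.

Repeatedly combine the two least-probable nodes; the expected code length is the sum of the merged weights.
merge 3/50 + 93/500 → 123/500
merge 123/500 + 41/125 → 287/500
merge 213/500 + 287/500 → 1
L = 123/500 + 287/500 + 1 = 91/50 = 1.82 bits/symbol.

1.82 bits/symbol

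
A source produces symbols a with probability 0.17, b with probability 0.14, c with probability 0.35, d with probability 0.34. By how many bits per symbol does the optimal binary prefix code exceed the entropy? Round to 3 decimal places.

0.069 bits

Entropy H = −Σ p log₂ p ≈ 1.8910 bits.
Huffman merges: 7/50+17/100→31/100; 31/100+17/50→13/20; 7/20+13/20→1. L = 49/25 ≈ 1.9600.
L − H = 1.9600 − 1.8910 = 0.069 bits.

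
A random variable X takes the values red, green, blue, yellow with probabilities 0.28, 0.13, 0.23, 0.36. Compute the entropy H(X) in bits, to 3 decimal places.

1.915 bits

H = −Σ pᵢ log₂ pᵢ.
−0.28·log₂(0.28) = 0.5142
−0.13·log₂(0.13) = 0.3826
−0.23·log₂(0.23) = 0.4877
−0.36·log₂(0.36) = 0.5306
Sum ≈ 1.9151 → 1.915 bits.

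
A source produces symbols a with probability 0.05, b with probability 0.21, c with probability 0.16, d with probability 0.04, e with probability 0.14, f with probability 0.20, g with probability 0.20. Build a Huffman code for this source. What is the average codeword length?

2.68 bits/symbol

Repeatedly combine the two least-probable nodes; the expected code length is the sum of the merged weights.
merge 1/25 + 1/20 → 9/100
merge 9/100 + 7/50 → 23/100
merge 4/25 + 1/5 → 9/25
merge 1/5 + 21/100 → 41/100
merge 23/100 + 9/25 → 59/100
merge 41/100 + 59/100 → 1
L = 9/100 + 23/100 + 9/25 + 41/100 + 59/100 + 1 = 67/25 = 2.68 bits/symbol.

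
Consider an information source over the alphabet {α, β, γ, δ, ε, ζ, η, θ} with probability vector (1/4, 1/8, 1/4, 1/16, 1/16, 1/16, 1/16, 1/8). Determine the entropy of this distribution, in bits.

2.75 bits

Each probability is a power of 1/2, so log₂(1/p) is an integer.
H = Σ p·log₂(1/p) = 1/4·2 + 1/8·3 + 1/4·2 + 1/16·4 + 1/16·4 + 1/16·4 + 1/16·4 + 1/8·3 = 2.75 bits.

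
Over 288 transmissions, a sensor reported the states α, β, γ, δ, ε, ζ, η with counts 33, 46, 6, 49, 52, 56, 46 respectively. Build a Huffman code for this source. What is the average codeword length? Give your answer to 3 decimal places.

Probabilities are the counts divided by 288.
Repeatedly combine the two least-probable nodes; the expected code length is the sum of the merged weights.
merge 1/48 + 11/96 → 13/96
merge 13/96 + 23/144 → 85/288
merge 23/144 + 49/288 → 95/288
merge 13/72 + 7/36 → 3/8
merge 85/288 + 95/288 → 5/8
merge 3/8 + 5/8 → 1
L = 13/96 + 85/288 + 95/288 + 3/8 + 5/8 + 1 = 265/96 ≈ 2.760 bits/symbol.

2.760 bits/symbol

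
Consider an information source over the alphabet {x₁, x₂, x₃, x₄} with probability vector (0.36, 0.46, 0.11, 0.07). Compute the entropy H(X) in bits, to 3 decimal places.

H = −Σ pᵢ log₂ pᵢ.
−0.36·log₂(0.36) = 0.5306
−0.46·log₂(0.46) = 0.5153
−0.11·log₂(0.11) = 0.3503
−0.07·log₂(0.07) = 0.2686
Sum ≈ 1.6648 → 1.665 bits.

1.665 bits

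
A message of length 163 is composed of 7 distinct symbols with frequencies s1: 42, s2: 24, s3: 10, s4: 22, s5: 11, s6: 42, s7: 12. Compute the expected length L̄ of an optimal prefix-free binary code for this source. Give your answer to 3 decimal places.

Probabilities are the counts divided by 163.
Repeatedly combine the two least-probable nodes; the expected code length is the sum of the merged weights.
merge 10/163 + 11/163 → 21/163
merge 12/163 + 21/163 → 33/163
merge 22/163 + 24/163 → 46/163
merge 33/163 + 42/163 → 75/163
merge 42/163 + 46/163 → 88/163
merge 75/163 + 88/163 → 1
L = 21/163 + 33/163 + 46/163 + 75/163 + 88/163 + 1 = 426/163 ≈ 2.613 bits/symbol.

2.613 bits/symbol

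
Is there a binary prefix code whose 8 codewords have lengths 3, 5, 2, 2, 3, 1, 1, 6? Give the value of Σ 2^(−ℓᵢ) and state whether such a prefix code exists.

1.796875; no

With common denominator 2^6 = 64: Σ 2^(−ℓᵢ) = 8/64 + 2/64 + 16/64 + 16/64 + 8/64 + 32/64 + 32/64 + 1/64 = 115/64 = 1.796875.
Kraft's inequality requires Σ ≤ 1; here Σ = 1.796875 > 1, so no such prefix code exists.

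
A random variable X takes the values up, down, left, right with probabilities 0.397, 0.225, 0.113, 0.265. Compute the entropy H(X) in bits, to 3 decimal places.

1.876 bits

H = −Σ pᵢ log₂ pᵢ.
−0.397·log₂(0.397) = 0.5291
−0.225·log₂(0.225) = 0.4842
−0.113·log₂(0.113) = 0.3555
−0.265·log₂(0.265) = 0.5077
Sum ≈ 1.8765 → 1.876 bits.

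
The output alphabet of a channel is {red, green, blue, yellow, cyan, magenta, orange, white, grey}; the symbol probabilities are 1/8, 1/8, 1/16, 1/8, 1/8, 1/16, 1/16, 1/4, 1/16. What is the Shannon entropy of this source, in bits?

3 bits

Each probability is a power of 1/2, so log₂(1/p) is an integer.
H = Σ p·log₂(1/p) = 1/8·3 + 1/8·3 + 1/16·4 + 1/8·3 + 1/8·3 + 1/16·4 + 1/16·4 + 1/4·2 + 1/16·4 = 3 bits.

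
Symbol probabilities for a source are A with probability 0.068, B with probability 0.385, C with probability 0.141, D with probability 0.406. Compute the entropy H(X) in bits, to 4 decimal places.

1.7204 bits

H = −Σ pᵢ log₂ pᵢ.
−0.068·log₂(0.068) = 0.2637
−0.385·log₂(0.385) = 0.5302
−0.141·log₂(0.141) = 0.3985
−0.406·log₂(0.406) = 0.5280
Sum ≈ 1.7204 → 1.7204 bits.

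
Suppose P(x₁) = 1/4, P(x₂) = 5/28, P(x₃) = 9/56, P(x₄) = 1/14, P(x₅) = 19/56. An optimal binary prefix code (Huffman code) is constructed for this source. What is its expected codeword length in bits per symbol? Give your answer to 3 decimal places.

Repeatedly combine the two least-probable nodes; the expected code length is the sum of the merged weights.
merge 1/14 + 9/56 → 13/56
merge 5/28 + 13/56 → 23/56
merge 1/4 + 19/56 → 33/56
merge 23/56 + 33/56 → 1
L = 13/56 + 23/56 + 33/56 + 1 = 125/56 ≈ 2.232 bits/symbol.

2.232 bits/symbol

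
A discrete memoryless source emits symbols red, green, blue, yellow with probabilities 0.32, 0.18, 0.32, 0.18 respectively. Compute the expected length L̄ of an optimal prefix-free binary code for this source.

Repeatedly combine the two least-probable nodes; the expected code length is the sum of the merged weights.
merge 9/50 + 9/50 → 9/25
merge 8/25 + 8/25 → 16/25
merge 9/25 + 16/25 → 1
L = 9/25 + 16/25 + 1 = 2 bits/symbol.

2 bits/symbol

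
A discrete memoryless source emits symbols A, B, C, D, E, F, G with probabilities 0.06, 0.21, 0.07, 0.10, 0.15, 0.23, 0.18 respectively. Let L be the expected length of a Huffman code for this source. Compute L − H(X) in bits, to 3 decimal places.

0.029 bits

Entropy H = −Σ p log₂ p ≈ 2.6606 bits.
Huffman merges: 3/50+7/100→13/100; 1/10+13/100→23/100; 3/20+9/50→33/100; 21/100+23/100→11/25; 23/100+33/100→14/25; 11/25+14/25→1. L = 269/100 ≈ 2.6900.
L − H = 2.6900 − 2.6606 = 0.029 bits.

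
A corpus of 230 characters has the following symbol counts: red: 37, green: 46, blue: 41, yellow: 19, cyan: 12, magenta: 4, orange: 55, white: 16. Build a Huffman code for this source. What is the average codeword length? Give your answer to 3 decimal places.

2.770 bits/symbol

Probabilities are the counts divided by 230.
Repeatedly combine the two least-probable nodes; the expected code length is the sum of the merged weights.
merge 2/115 + 6/115 → 8/115
merge 8/115 + 8/115 → 16/115
merge 19/230 + 16/115 → 51/230
merge 37/230 + 41/230 → 39/115
merge 1/5 + 51/230 → 97/230
merge 11/46 + 39/115 → 133/230
merge 97/230 + 133/230 → 1
L = 8/115 + 16/115 + 51/230 + 39/115 + 97/230 + 133/230 + 1 = 637/230 ≈ 2.770 bits/symbol.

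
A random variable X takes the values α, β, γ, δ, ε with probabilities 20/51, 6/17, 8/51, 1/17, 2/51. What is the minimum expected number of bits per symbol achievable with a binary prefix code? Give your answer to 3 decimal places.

1.961 bits/symbol

Repeatedly combine the two least-probable nodes; the expected code length is the sum of the merged weights.
merge 2/51 + 1/17 → 5/51
merge 5/51 + 8/51 → 13/51
merge 13/51 + 6/17 → 31/51
merge 20/51 + 31/51 → 1
L = 5/51 + 13/51 + 31/51 + 1 = 100/51 ≈ 1.961 bits/symbol.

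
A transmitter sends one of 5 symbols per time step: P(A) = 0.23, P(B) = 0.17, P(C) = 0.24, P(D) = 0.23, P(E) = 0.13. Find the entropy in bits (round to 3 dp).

2.287 bits

H = −Σ pᵢ log₂ pᵢ.
−0.23·log₂(0.23) = 0.4877
−0.17·log₂(0.17) = 0.4346
−0.24·log₂(0.24) = 0.4941
−0.23·log₂(0.23) = 0.4877
−0.13·log₂(0.13) = 0.3826
Sum ≈ 2.2867 → 2.287 bits.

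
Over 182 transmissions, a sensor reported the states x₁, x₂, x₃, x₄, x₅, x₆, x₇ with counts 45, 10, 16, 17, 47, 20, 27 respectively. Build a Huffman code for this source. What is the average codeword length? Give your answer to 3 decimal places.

Probabilities are the counts divided by 182.
Repeatedly combine the two least-probable nodes; the expected code length is the sum of the merged weights.
merge 5/91 + 8/91 → 1/7
merge 17/182 + 10/91 → 37/182
merge 1/7 + 27/182 → 53/182
merge 37/182 + 45/182 → 41/91
merge 47/182 + 53/182 → 50/91
merge 41/91 + 50/91 → 1
L = 1/7 + 37/182 + 53/182 + 41/91 + 50/91 + 1 = 240/91 ≈ 2.637 bits/symbol.

2.637 bits/symbol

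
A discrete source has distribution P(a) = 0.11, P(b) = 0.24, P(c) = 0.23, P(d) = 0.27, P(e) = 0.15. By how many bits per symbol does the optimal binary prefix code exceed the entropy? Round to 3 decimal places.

Entropy H = −Σ p log₂ p ≈ 2.2527 bits.
Huffman merges: 11/100+3/20→13/50; 23/100+6/25→47/100; 13/50+27/100→53/100; 47/100+53/100→1. L = 113/50 ≈ 2.2600.
L − H = 2.2600 − 2.2527 = 0.007 bits.

0.007 bits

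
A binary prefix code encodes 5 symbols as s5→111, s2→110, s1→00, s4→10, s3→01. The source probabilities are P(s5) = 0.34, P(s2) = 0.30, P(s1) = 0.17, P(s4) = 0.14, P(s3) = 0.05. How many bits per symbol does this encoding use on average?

L̄ = Σ pᵢ·ℓᵢ = 0.34·3 + 0.30·3 + 0.17·2 + 0.14·2 + 0.05·2 = 2.64 bits/symbol.

2.64 bits/symbol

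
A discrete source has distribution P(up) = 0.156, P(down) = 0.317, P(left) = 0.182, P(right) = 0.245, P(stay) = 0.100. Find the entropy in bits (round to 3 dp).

H = −Σ pᵢ log₂ pᵢ.
−0.156·log₂(0.156) = 0.4181
−0.317·log₂(0.317) = 0.5254
−0.182·log₂(0.182) = 0.4474
−0.245·log₂(0.245) = 0.4971
−0.100·log₂(0.100) = 0.3322
Sum ≈ 2.2202 → 2.220 bits.

2.220 bits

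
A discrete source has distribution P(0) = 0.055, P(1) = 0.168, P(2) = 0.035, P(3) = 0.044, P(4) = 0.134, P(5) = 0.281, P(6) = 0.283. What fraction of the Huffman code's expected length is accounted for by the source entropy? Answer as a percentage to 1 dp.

98.7%

Entropy H = −Σ p log₂ p ≈ 2.4486 bits.
Huffman merges: 7/200+11/250→79/1000; 11/200+79/1000→67/500; 67/500+67/500→67/250; 21/125+67/250→109/250; 281/1000+283/1000→141/250; 109/250+141/250→1. L = 2481/1000 ≈ 2.4810.
Efficiency = H/L = 2.4486/2.4810 = 98.7%.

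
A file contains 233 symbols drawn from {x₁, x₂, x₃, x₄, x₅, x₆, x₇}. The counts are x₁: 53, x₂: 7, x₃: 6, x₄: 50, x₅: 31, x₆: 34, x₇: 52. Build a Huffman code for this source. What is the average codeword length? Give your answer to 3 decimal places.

2.579 bits/symbol

Probabilities are the counts divided by 233.
Repeatedly combine the two least-probable nodes; the expected code length is the sum of the merged weights.
merge 6/233 + 7/233 → 13/233
merge 13/233 + 31/233 → 44/233
merge 34/233 + 44/233 → 78/233
merge 50/233 + 52/233 → 102/233
merge 53/233 + 78/233 → 131/233
merge 102/233 + 131/233 → 1
L = 13/233 + 44/233 + 78/233 + 102/233 + 131/233 + 1 = 601/233 ≈ 2.579 bits/symbol.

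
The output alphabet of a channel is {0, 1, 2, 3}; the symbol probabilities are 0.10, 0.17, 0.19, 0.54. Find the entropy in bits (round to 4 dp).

H = −Σ pᵢ log₂ pᵢ.
−0.10·log₂(0.10) = 0.3322
−0.17·log₂(0.17) = 0.4346
−0.19·log₂(0.19) = 0.4552
−0.54·log₂(0.54) = 0.4800
Sum ≈ 1.7020 → 1.7020 bits.

1.7020 bits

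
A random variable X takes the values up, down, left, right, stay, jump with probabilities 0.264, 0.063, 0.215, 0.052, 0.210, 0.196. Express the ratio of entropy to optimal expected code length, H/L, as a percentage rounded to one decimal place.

98.5%

Entropy H = −Σ p log₂ p ≈ 2.3907 bits.
Huffman merges: 13/250+63/1000→23/200; 23/200+49/250→311/1000; 21/100+43/200→17/40; 33/125+311/1000→23/40; 17/40+23/40→1. L = 1213/500 ≈ 2.4260.
Efficiency = H/L = 2.3907/2.4260 = 98.5%.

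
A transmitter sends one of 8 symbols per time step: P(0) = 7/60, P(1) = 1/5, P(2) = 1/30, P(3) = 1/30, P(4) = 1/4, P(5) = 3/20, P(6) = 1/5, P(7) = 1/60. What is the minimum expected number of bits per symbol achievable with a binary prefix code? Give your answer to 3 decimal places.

2.683 bits/symbol

Repeatedly combine the two least-probable nodes; the expected code length is the sum of the merged weights.
merge 1/60 + 1/30 → 1/20
merge 1/30 + 1/20 → 1/12
merge 1/12 + 7/60 → 1/5
merge 3/20 + 1/5 → 7/20
merge 1/5 + 1/5 → 2/5
merge 1/4 + 7/20 → 3/5
merge 2/5 + 3/5 → 1
L = 1/20 + 1/12 + 1/5 + 7/20 + 2/5 + 3/5 + 1 = 161/60 ≈ 2.683 bits/symbol.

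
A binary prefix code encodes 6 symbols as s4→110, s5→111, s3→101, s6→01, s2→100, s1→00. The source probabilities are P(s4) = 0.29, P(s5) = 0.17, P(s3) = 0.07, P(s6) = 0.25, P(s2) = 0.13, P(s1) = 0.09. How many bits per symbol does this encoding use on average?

2.66 bits/symbol

L̄ = Σ pᵢ·ℓᵢ = 0.29·3 + 0.17·3 + 0.07·3 + 0.25·2 + 0.13·3 + 0.09·2 = 2.66 bits/symbol.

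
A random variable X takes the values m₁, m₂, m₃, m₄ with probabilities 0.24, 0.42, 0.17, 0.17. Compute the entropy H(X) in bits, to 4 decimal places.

1.8890 bits

H = −Σ pᵢ log₂ pᵢ.
−0.24·log₂(0.24) = 0.4941
−0.42·log₂(0.42) = 0.5256
−0.17·log₂(0.17) = 0.4346
−0.17·log₂(0.17) = 0.4346
Sum ≈ 1.8890 → 1.8890 bits.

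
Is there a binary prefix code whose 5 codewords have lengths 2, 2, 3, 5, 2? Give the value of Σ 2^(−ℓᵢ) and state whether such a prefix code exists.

With common denominator 2^5 = 32: Σ 2^(−ℓᵢ) = 8/32 + 8/32 + 4/32 + 1/32 + 8/32 = 29/32 = 0.90625.
Kraft's inequality requires Σ ≤ 1; here Σ = 0.90625 ≤ 1, so such a prefix code exists.

0.90625; yes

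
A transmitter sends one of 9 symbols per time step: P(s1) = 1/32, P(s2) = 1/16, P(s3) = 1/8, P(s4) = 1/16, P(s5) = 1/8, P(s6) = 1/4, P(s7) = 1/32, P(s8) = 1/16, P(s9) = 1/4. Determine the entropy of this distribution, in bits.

Each probability is a power of 1/2, so log₂(1/p) is an integer.
H = Σ p·log₂(1/p) = 1/32·5 + 1/16·4 + 1/8·3 + 1/16·4 + 1/8·3 + 1/4·2 + 1/32·5 + 1/16·4 + 1/4·2 = 2.8125 bits.

2.8125 bits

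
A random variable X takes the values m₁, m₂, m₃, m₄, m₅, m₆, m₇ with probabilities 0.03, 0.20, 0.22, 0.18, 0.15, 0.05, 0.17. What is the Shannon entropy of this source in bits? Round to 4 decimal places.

2.6033 bits

H = −Σ pᵢ log₂ pᵢ.
−0.03·log₂(0.03) = 0.1518
−0.20·log₂(0.20) = 0.4644
−0.22·log₂(0.22) = 0.4806
−0.18·log₂(0.18) = 0.4453
−0.15·log₂(0.15) = 0.4105
−0.05·log₂(0.05) = 0.2161
−0.17·log₂(0.17) = 0.4346
Sum ≈ 2.6033 → 2.6033 bits.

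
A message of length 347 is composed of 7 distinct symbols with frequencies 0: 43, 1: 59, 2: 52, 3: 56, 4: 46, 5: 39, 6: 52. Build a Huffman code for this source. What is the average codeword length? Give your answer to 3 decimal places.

Probabilities are the counts divided by 347.
Repeatedly combine the two least-probable nodes; the expected code length is the sum of the merged weights.
merge 39/347 + 43/347 → 82/347
merge 46/347 + 52/347 → 98/347
merge 52/347 + 56/347 → 108/347
merge 59/347 + 82/347 → 141/347
merge 98/347 + 108/347 → 206/347
merge 141/347 + 206/347 → 1
L = 82/347 + 98/347 + 108/347 + 141/347 + 206/347 + 1 = 982/347 ≈ 2.830 bits/symbol.

2.830 bits/symbol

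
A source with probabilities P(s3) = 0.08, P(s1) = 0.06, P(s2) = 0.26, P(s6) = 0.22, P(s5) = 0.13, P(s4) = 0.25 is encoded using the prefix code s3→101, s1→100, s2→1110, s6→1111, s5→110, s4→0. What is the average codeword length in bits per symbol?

L̄ = Σ pᵢ·ℓᵢ = 0.08·3 + 0.06·3 + 0.26·4 + 0.22·4 + 0.13·3 + 0.25·1 = 2.98 bits/symbol.

2.98 bits/symbol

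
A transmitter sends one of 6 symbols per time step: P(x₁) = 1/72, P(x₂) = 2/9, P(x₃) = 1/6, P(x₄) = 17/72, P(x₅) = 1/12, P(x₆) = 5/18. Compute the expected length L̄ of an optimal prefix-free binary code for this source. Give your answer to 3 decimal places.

Repeatedly combine the two least-probable nodes; the expected code length is the sum of the merged weights.
merge 1/72 + 1/12 → 7/72
merge 7/72 + 1/6 → 19/72
merge 2/9 + 17/72 → 11/24
merge 19/72 + 5/18 → 13/24
merge 11/24 + 13/24 → 1
L = 7/72 + 19/72 + 11/24 + 13/24 + 1 = 85/36 ≈ 2.361 bits/symbol.

2.361 bits/symbol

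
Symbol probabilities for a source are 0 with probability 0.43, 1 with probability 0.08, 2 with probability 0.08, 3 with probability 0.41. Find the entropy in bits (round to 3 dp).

1.634 bits

H = −Σ pᵢ log₂ pᵢ.
−0.43·log₂(0.43) = 0.5236
−0.08·log₂(0.08) = 0.2915
−0.08·log₂(0.08) = 0.2915
−0.41·log₂(0.41) = 0.5274
Sum ≈ 1.6340 → 1.634 bits.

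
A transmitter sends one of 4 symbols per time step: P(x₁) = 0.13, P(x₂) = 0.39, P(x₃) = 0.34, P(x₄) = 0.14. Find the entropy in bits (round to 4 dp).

H = −Σ pᵢ log₂ pᵢ.
−0.13·log₂(0.13) = 0.3826
−0.39·log₂(0.39) = 0.5298
−0.34·log₂(0.34) = 0.5292
−0.14·log₂(0.14) = 0.3971
Sum ≈ 1.8387 → 1.8387 bits.

1.8387 bits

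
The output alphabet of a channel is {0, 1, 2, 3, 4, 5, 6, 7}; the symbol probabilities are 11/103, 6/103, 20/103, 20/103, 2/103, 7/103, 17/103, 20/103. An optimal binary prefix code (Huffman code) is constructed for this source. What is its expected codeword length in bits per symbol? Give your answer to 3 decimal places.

Repeatedly combine the two least-probable nodes; the expected code length is the sum of the merged weights.
merge 2/103 + 6/103 → 8/103
merge 7/103 + 8/103 → 15/103
merge 11/103 + 15/103 → 26/103
merge 17/103 + 20/103 → 37/103
merge 20/103 + 20/103 → 40/103
merge 26/103 + 37/103 → 63/103
merge 40/103 + 63/103 → 1
L = 8/103 + 15/103 + 26/103 + 37/103 + 40/103 + 63/103 + 1 = 292/103 ≈ 2.835 bits/symbol.

2.835 bits/symbol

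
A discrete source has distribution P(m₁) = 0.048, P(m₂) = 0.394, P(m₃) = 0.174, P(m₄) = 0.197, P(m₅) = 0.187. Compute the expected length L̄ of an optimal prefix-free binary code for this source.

2.212 bits/symbol

Repeatedly combine the two least-probable nodes; the expected code length is the sum of the merged weights.
merge 6/125 + 87/500 → 111/500
merge 187/1000 + 197/1000 → 48/125
merge 111/500 + 48/125 → 303/500
merge 197/500 + 303/500 → 1
L = 111/500 + 48/125 + 303/500 + 1 = 553/250 = 2.212 bits/symbol.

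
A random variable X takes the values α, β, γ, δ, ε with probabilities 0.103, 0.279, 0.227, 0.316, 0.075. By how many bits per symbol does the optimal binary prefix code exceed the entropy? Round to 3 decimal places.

Entropy H = −Σ p log₂ p ≈ 2.1427 bits.
Huffman merges: 3/40+103/1000→89/500; 89/500+227/1000→81/200; 279/1000+79/250→119/200; 81/200+119/200→1. L = 1089/500 ≈ 2.1780.
L − H = 2.1780 − 2.1427 = 0.035 bits.

0.035 bits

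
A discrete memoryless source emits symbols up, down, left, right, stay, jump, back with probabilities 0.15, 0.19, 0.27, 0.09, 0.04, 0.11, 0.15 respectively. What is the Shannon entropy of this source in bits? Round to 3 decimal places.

H = −Σ pᵢ log₂ pᵢ.
−0.15·log₂(0.15) = 0.4105
−0.19·log₂(0.19) = 0.4552
−0.27·log₂(0.27) = 0.5100
−0.09·log₂(0.09) = 0.3127
−0.04·log₂(0.04) = 0.1858
−0.11·log₂(0.11) = 0.3503
−0.15·log₂(0.15) = 0.4105
Sum ≈ 2.6350 → 2.635 bits.

2.635 bits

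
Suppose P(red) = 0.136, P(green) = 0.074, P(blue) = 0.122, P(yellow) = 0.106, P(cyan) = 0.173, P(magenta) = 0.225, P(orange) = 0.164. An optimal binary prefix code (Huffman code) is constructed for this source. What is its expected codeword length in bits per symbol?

2.775 bits/symbol

Repeatedly combine the two least-probable nodes; the expected code length is the sum of the merged weights.
merge 37/500 + 53/500 → 9/50
merge 61/500 + 17/125 → 129/500
merge 41/250 + 173/1000 → 337/1000
merge 9/50 + 9/40 → 81/200
merge 129/500 + 337/1000 → 119/200
merge 81/200 + 119/200 → 1
L = 9/50 + 129/500 + 337/1000 + 81/200 + 119/200 + 1 = 111/40 = 2.775 bits/symbol.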